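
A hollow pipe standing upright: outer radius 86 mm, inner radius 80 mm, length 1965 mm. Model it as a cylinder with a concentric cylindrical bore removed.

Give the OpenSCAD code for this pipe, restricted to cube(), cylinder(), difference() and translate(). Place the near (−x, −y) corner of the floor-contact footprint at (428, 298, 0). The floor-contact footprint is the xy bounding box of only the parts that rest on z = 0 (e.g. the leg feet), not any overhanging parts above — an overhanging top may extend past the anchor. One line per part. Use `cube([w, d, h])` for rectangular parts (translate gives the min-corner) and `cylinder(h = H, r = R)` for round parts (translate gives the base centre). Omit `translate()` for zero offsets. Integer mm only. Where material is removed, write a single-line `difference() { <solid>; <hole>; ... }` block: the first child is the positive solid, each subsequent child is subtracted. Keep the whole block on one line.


difference() { translate([514, 384, 0]) cylinder(h = 1965, r = 86); translate([514, 384, 0]) cylinder(h = 1965, r = 80); }


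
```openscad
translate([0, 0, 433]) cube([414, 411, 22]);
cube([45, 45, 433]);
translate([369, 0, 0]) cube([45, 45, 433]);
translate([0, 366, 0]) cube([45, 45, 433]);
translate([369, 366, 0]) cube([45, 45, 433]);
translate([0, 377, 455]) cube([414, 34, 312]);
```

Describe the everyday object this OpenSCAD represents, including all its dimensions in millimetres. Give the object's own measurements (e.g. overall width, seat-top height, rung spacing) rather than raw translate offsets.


A chair. The seat is a 414×411×22 mm slab with its top at z = 455 mm, on four 45×45 mm corner legs (flush with the seat edges, standing on z = 0). A flat backrest 34 mm thick, 312 mm tall, spans the full seat width and rises from the seat top along its +y edge, rear face flush with the rear of the seat.


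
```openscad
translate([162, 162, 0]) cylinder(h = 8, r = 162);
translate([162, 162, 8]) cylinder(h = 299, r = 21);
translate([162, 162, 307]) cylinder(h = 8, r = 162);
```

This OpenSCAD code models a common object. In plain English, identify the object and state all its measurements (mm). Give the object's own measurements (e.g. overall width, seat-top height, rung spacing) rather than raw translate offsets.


A spool: two coaxial disc flanges of radius 162 mm and thickness 8 mm, joined by a core cylinder of radius 21 mm and height 299 mm. The lower flange rests on z = 0 and the three cylinders share a vertical axis.


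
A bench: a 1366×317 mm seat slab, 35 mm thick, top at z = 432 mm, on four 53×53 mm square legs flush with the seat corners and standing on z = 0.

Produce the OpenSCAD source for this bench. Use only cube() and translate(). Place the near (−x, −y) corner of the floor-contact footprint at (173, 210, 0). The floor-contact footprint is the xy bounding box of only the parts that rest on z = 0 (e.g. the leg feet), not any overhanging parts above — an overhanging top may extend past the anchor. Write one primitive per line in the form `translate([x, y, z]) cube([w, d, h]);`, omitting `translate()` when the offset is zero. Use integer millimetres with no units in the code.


translate([173, 210, 397]) cube([1366, 317, 35]);
translate([173, 210, 0]) cube([53, 53, 397]);
translate([173, 474, 0]) cube([53, 53, 397]);
translate([1486, 210, 0]) cube([53, 53, 397]);
translate([1486, 474, 0]) cube([53, 53, 397]);


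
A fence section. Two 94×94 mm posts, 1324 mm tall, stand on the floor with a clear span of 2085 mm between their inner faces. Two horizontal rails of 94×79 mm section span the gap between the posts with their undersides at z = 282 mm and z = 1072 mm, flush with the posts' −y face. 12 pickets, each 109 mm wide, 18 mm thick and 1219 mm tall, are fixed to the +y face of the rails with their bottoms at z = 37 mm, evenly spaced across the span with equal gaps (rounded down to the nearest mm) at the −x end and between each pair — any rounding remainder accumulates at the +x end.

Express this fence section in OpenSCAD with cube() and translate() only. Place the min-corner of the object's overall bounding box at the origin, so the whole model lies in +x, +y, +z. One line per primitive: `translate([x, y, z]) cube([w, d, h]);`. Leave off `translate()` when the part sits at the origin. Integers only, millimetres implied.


cube([94, 94, 1324]);
translate([2179, 0, 0]) cube([94, 94, 1324]);
translate([94, 0, 282]) cube([2085, 94, 79]);
translate([94, 0, 1072]) cube([2085, 94, 79]);
translate([153, 94, 37]) cube([109, 18, 1219]);
translate([321, 94, 37]) cube([109, 18, 1219]);
translate([489, 94, 37]) cube([109, 18, 1219]);
translate([657, 94, 37]) cube([109, 18, 1219]);
translate([825, 94, 37]) cube([109, 18, 1219]);
translate([993, 94, 37]) cube([109, 18, 1219]);
translate([1161, 94, 37]) cube([109, 18, 1219]);
translate([1329, 94, 37]) cube([109, 18, 1219]);
translate([1497, 94, 37]) cube([109, 18, 1219]);
translate([1665, 94, 37]) cube([109, 18, 1219]);
translate([1833, 94, 37]) cube([109, 18, 1219]);
translate([2001, 94, 37]) cube([109, 18, 1219]);


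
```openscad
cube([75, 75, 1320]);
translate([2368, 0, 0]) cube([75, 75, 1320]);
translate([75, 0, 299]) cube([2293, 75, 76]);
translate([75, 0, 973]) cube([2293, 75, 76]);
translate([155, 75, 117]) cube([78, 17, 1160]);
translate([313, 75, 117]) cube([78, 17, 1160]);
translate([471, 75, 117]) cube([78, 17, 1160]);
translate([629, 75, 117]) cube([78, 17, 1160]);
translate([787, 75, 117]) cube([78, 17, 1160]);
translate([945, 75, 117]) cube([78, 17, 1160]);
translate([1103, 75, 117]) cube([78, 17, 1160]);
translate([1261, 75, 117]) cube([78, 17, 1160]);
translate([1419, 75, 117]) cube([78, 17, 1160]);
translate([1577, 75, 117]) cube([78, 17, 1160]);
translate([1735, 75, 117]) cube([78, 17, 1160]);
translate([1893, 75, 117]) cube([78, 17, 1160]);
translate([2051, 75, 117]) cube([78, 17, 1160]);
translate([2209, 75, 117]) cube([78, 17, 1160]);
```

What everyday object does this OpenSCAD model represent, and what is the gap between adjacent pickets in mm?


A fence section. The picket gap is 80 mm.

Two posts, two rails, 14 pickets — a fence section. Span 2293 mm holds 14 pickets of 78 mm with 15 equal gaps: ⌊(2293 − 14·78) / 15⌋ = 80 mm.


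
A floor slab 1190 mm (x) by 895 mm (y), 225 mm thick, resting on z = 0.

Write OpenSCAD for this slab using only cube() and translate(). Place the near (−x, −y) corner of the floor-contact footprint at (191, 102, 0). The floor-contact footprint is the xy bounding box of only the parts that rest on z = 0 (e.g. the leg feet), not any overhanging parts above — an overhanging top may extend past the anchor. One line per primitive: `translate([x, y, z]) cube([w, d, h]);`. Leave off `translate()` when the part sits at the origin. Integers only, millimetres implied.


translate([191, 102, 0]) cube([1190, 895, 225]);


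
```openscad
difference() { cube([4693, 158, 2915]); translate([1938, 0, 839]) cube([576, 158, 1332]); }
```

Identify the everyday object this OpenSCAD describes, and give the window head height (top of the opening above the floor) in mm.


A wall with a window opening. The window head height is 2171 mm.

A wall with a rectangular opening subtracted — a window. Sill at z = 839, opening 1332 mm tall, so the head is at 839 + 1332 = 2171 mm.


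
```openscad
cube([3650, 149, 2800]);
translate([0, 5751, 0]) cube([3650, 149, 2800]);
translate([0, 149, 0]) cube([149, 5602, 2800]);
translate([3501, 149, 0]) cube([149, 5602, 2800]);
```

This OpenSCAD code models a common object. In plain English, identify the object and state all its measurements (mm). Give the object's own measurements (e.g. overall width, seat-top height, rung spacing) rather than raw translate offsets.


The wall frame of a small rectangular building: four walls, each 2800 mm tall and 149 mm thick, enclosing a footprint 3650 mm (x) by 5900 mm (y) outside-to-outside, with no floor or roof. The front and back walls (the −y and +y sides) span the full width; the two side walls fit between them.


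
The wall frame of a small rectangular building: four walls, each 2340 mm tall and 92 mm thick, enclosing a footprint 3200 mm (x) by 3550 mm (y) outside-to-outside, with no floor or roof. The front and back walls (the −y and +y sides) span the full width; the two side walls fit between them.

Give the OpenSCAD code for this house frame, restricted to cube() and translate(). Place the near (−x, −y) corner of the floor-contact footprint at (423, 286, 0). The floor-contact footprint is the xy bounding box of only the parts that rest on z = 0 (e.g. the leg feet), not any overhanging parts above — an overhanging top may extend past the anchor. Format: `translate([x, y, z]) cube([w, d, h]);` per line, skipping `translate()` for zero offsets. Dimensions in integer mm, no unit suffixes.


translate([423, 286, 0]) cube([3200, 92, 2340]);
translate([423, 3744, 0]) cube([3200, 92, 2340]);
translate([423, 378, 0]) cube([92, 3366, 2340]);
translate([3531, 378, 0]) cube([92, 3366, 2340]);


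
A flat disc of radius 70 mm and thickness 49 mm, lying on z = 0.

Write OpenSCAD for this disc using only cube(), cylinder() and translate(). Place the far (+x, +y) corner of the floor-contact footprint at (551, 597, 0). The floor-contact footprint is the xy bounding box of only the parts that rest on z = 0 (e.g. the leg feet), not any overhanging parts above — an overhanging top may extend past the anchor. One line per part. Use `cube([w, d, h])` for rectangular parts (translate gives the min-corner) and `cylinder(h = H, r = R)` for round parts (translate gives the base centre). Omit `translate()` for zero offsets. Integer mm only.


translate([481, 527, 0]) cylinder(h = 49, r = 70);


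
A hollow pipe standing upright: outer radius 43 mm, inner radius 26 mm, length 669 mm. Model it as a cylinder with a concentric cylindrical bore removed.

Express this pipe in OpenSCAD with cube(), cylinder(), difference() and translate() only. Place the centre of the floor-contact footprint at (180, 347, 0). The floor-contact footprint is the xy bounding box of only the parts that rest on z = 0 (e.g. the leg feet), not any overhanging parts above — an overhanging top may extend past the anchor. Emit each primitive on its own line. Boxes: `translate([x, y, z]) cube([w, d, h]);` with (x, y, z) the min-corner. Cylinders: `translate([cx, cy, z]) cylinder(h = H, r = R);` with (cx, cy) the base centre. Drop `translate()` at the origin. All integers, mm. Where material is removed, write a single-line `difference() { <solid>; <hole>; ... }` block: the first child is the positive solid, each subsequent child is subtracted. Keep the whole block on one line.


difference() { translate([180, 347, 0]) cylinder(h = 669, r = 43); translate([180, 347, 0]) cylinder(h = 669, r = 26); }


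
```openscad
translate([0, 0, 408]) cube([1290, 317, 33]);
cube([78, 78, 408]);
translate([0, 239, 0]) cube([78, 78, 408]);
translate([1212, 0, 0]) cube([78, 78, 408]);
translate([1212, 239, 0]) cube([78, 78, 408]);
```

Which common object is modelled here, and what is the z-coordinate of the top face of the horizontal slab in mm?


A bench. The seat-top height is 441 mm.

A long slab on four corner posts — a bench. The slab sits at z = 408 with thickness 33, so the top is 408 + 33 = 441 mm.


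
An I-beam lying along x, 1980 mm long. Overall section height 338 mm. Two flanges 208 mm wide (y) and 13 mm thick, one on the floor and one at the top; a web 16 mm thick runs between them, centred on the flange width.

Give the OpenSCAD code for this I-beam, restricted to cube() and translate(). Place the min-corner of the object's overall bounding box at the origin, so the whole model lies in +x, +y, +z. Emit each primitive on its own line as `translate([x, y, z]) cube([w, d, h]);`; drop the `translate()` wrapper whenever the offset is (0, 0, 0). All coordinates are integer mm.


cube([1980, 208, 13]);
translate([0, 96, 13]) cube([1980, 16, 312]);
translate([0, 0, 325]) cube([1980, 208, 13]);


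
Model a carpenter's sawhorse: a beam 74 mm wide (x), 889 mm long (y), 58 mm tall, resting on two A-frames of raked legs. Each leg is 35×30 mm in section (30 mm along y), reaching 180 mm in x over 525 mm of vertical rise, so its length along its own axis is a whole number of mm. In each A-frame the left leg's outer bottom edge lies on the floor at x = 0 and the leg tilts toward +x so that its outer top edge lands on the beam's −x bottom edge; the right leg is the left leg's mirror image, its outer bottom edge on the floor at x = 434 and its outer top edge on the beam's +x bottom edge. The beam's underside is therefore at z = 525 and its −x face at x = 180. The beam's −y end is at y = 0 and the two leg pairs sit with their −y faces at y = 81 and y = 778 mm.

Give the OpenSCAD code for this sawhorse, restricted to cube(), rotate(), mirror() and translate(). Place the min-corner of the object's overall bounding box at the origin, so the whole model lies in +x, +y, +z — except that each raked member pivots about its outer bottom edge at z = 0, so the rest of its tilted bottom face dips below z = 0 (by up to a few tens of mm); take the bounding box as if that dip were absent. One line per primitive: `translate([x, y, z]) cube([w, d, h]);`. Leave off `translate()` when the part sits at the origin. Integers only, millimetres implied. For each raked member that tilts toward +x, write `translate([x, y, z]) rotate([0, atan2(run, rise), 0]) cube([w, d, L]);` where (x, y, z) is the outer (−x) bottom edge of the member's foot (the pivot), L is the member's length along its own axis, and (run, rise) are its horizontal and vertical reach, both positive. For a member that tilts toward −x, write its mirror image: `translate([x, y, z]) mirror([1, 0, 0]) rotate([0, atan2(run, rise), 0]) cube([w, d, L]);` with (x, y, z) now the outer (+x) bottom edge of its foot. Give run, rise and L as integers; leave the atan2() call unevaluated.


translate([180, 0, 525]) cube([74, 889, 58]);
translate([0, 81, 0]) rotate([0, atan2(180, 525), 0]) cube([35, 30, 555]);
translate([434, 81, 0]) mirror([1, 0, 0]) rotate([0, atan2(180, 525), 0]) cube([35, 30, 555]);
translate([0, 778, 0]) rotate([0, atan2(180, 525), 0]) cube([35, 30, 555]);
translate([434, 778, 0]) mirror([1, 0, 0]) rotate([0, atan2(180, 525), 0]) cube([35, 30, 555]);


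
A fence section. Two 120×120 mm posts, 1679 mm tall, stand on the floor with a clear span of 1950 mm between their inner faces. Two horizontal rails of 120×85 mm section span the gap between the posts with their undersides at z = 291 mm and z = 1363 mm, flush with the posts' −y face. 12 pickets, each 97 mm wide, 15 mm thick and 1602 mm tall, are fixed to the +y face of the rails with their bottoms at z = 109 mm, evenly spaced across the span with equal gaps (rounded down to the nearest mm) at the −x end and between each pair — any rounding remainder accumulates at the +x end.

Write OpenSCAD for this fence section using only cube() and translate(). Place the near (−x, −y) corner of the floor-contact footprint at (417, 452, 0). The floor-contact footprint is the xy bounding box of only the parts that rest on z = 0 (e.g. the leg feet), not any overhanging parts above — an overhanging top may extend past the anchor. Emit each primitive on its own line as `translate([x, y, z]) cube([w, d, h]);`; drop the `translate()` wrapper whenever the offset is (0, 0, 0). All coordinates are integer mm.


translate([417, 452, 0]) cube([120, 120, 1679]);
translate([2487, 452, 0]) cube([120, 120, 1679]);
translate([537, 452, 291]) cube([1950, 120, 85]);
translate([537, 452, 1363]) cube([1950, 120, 85]);
translate([597, 572, 109]) cube([97, 15, 1602]);
translate([754, 572, 109]) cube([97, 15, 1602]);
translate([911, 572, 109]) cube([97, 15, 1602]);
translate([1068, 572, 109]) cube([97, 15, 1602]);
translate([1225, 572, 109]) cube([97, 15, 1602]);
translate([1382, 572, 109]) cube([97, 15, 1602]);
translate([1539, 572, 109]) cube([97, 15, 1602]);
translate([1696, 572, 109]) cube([97, 15, 1602]);
translate([1853, 572, 109]) cube([97, 15, 1602]);
translate([2010, 572, 109]) cube([97, 15, 1602]);
translate([2167, 572, 109]) cube([97, 15, 1602]);
translate([2324, 572, 109]) cube([97, 15, 1602]);


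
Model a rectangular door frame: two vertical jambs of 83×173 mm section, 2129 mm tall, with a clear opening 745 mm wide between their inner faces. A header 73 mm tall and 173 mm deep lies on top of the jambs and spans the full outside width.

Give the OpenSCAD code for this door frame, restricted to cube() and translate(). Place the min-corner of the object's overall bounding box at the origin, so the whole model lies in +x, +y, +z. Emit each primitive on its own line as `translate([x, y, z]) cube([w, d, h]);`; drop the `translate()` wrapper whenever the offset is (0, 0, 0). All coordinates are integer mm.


cube([83, 173, 2129]);
translate([828, 0, 0]) cube([83, 173, 2129]);
translate([0, 0, 2129]) cube([911, 173, 73]);


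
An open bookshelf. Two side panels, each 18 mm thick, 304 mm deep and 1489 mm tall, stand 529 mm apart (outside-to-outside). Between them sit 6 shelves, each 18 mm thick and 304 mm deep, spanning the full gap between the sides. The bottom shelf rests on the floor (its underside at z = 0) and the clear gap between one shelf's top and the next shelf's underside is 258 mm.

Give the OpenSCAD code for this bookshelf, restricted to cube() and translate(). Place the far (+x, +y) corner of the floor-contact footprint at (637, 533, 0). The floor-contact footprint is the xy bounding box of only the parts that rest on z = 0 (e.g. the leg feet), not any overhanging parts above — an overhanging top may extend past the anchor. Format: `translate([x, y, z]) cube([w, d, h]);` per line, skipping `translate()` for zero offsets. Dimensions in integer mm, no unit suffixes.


translate([108, 229, 0]) cube([18, 304, 1489]);
translate([619, 229, 0]) cube([18, 304, 1489]);
translate([126, 229, 0]) cube([493, 304, 18]);
translate([126, 229, 276]) cube([493, 304, 18]);
translate([126, 229, 552]) cube([493, 304, 18]);
translate([126, 229, 828]) cube([493, 304, 18]);
translate([126, 229, 1104]) cube([493, 304, 18]);
translate([126, 229, 1380]) cube([493, 304, 18]);


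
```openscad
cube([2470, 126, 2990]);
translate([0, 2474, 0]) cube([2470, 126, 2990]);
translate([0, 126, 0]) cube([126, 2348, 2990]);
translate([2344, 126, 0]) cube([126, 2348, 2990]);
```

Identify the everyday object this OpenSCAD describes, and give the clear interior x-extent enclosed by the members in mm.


A house (or room) frame. The interior width is 2218 mm.

Four 2990 mm walls enclosing a rectangle with no floor or roof — a room or house frame. Outside width is 2470 mm and wall thickness is 126 mm, so the interior width is 2470 − 2 × 126 = 2218 mm.


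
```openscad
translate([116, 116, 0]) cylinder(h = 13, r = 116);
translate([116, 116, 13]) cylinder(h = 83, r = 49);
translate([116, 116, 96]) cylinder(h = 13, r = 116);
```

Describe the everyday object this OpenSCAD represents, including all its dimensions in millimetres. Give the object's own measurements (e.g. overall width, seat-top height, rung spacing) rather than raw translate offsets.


A spool: two coaxial disc flanges of radius 116 mm and thickness 13 mm, joined by a core cylinder of radius 49 mm and height 83 mm. The lower flange rests on z = 0 and the three cylinders share a vertical axis.


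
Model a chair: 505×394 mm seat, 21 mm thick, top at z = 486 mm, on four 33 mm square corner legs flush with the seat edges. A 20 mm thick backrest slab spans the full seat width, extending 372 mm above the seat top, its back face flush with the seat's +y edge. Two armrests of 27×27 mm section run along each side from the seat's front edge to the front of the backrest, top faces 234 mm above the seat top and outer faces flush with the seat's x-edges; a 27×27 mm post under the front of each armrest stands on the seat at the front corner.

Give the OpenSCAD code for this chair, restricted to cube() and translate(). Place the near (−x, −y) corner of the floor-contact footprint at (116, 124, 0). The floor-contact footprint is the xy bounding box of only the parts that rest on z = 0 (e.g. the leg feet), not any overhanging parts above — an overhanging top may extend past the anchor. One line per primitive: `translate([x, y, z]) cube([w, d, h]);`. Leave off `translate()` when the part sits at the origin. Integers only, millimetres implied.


translate([116, 124, 465]) cube([505, 394, 21]);
translate([116, 124, 0]) cube([33, 33, 465]);
translate([588, 124, 0]) cube([33, 33, 465]);
translate([116, 485, 0]) cube([33, 33, 465]);
translate([588, 485, 0]) cube([33, 33, 465]);
translate([116, 498, 486]) cube([505, 20, 372]);
translate([116, 124, 693]) cube([27, 374, 27]);
translate([594, 124, 693]) cube([27, 374, 27]);
translate([116, 124, 486]) cube([27, 27, 207]);
translate([594, 124, 486]) cube([27, 27, 207]);


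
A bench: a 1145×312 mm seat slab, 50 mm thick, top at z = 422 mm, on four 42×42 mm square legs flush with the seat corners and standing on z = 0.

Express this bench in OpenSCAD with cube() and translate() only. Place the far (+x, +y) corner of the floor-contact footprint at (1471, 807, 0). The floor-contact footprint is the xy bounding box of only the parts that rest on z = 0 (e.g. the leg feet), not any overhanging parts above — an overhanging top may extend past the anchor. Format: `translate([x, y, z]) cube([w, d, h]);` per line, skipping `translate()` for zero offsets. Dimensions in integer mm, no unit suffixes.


// leg_h = 422 − 50 = 372
translate([326, 495, 372]) cube([1145, 312, 50]);
translate([326, 495, 0]) cube([42, 42, 372]);
translate([326, 765, 0]) cube([42, 42, 372]);
translate([1429, 495, 0]) cube([42, 42, 372]);
translate([1429, 765, 0]) cube([42, 42, 372]);


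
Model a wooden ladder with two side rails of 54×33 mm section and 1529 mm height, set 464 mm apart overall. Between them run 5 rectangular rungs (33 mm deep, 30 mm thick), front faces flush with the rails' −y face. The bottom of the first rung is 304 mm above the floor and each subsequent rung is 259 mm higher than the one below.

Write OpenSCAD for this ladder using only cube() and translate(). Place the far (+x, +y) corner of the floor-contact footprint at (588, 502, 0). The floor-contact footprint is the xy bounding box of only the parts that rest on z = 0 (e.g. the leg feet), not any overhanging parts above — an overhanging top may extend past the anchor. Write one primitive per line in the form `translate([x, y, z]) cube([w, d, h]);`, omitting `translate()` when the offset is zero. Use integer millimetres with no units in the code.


translate([124, 469, 0]) cube([54, 33, 1529]);
translate([534, 469, 0]) cube([54, 33, 1529]);
translate([178, 469, 304]) cube([356, 33, 30]);
translate([178, 469, 563]) cube([356, 33, 30]);
translate([178, 469, 822]) cube([356, 33, 30]);
translate([178, 469, 1081]) cube([356, 33, 30]);
translate([178, 469, 1340]) cube([356, 33, 30]);


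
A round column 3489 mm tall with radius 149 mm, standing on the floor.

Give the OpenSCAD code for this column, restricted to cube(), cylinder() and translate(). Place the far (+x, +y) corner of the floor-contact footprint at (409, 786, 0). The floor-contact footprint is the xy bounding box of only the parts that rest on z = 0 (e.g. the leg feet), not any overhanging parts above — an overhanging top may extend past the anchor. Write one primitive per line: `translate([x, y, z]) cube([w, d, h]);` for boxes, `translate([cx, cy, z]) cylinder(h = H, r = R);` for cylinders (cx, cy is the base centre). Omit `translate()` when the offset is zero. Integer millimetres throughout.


translate([260, 637, 0]) cylinder(h = 3489, r = 149);


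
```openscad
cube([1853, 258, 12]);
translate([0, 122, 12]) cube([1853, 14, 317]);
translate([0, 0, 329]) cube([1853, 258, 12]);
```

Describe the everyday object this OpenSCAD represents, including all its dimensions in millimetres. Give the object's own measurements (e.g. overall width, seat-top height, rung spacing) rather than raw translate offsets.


An I-beam lying along x, 1853 mm long. Overall section height 341 mm. Two flanges 258 mm wide (y) and 12 mm thick, one on the floor and one at the top; a web 14 mm thick runs between them, centred on the flange width.


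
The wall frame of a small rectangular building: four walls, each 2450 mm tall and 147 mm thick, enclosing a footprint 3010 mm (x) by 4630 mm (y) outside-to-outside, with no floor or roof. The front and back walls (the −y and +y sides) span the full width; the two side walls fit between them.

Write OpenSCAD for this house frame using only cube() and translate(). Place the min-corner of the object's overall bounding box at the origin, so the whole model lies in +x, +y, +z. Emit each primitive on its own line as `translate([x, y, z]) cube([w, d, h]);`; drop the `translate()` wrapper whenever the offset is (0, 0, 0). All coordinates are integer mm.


cube([3010, 147, 2450]);
translate([0, 4483, 0]) cube([3010, 147, 2450]);
translate([0, 147, 0]) cube([147, 4336, 2450]);
translate([2863, 147, 0]) cube([147, 4336, 2450]);


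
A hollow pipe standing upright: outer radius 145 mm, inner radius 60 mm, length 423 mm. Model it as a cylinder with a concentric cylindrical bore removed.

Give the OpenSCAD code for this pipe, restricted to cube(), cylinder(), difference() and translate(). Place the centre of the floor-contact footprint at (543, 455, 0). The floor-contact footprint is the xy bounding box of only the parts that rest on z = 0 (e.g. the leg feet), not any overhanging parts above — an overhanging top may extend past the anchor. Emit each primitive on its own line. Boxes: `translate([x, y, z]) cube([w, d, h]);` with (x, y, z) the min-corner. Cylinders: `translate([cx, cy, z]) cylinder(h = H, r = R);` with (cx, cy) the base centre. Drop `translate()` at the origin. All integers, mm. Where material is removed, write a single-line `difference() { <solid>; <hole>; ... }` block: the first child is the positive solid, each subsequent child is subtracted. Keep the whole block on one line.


difference() { translate([543, 455, 0]) cylinder(h = 423, r = 145); translate([543, 455, 0]) cylinder(h = 423, r = 60); }


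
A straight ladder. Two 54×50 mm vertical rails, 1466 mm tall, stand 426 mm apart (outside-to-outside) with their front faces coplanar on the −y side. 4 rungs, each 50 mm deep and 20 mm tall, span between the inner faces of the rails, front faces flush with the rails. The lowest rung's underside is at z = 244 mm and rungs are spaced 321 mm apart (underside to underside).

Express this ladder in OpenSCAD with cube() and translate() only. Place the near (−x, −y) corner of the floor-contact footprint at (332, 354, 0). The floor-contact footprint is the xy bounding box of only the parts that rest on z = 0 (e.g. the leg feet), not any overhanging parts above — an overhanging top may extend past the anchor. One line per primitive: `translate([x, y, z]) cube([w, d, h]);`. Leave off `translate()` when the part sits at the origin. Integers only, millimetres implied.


translate([332, 354, 0]) cube([54, 50, 1466]);
translate([704, 354, 0]) cube([54, 50, 1466]);
translate([386, 354, 244]) cube([318, 50, 20]);
translate([386, 354, 565]) cube([318, 50, 20]);
translate([386, 354, 886]) cube([318, 50, 20]);
translate([386, 354, 1207]) cube([318, 50, 20]);


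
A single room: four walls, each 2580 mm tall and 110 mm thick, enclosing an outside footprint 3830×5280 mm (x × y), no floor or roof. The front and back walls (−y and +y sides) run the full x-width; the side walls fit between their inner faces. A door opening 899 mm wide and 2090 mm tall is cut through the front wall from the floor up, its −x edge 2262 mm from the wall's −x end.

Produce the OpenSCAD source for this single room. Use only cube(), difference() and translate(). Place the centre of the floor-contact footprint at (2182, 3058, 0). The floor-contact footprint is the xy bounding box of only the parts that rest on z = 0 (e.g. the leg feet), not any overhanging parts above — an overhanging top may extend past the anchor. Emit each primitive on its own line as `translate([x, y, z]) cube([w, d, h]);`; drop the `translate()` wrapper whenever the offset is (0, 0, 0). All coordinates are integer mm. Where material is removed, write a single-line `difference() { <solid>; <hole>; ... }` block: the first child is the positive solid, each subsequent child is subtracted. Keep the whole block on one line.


difference() { translate([267, 418, 0]) cube([3830, 110, 2580]); translate([2529, 418, 0]) cube([899, 110, 2090]); }
translate([267, 5588, 0]) cube([3830, 110, 2580]);
translate([267, 528, 0]) cube([110, 5060, 2580]);
translate([3987, 528, 0]) cube([110, 5060, 2580]);


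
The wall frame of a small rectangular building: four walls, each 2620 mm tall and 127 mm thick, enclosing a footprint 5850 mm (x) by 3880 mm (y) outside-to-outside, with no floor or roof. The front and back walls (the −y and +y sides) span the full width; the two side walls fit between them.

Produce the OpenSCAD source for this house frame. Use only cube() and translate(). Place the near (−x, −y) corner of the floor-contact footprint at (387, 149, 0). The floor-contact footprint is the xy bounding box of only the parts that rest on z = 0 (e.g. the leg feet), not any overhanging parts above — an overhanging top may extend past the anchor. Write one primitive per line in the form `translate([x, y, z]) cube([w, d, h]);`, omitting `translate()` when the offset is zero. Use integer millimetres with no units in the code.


translate([387, 149, 0]) cube([5850, 127, 2620]);
translate([387, 3902, 0]) cube([5850, 127, 2620]);
translate([387, 276, 0]) cube([127, 3626, 2620]);
translate([6110, 276, 0]) cube([127, 3626, 2620]);


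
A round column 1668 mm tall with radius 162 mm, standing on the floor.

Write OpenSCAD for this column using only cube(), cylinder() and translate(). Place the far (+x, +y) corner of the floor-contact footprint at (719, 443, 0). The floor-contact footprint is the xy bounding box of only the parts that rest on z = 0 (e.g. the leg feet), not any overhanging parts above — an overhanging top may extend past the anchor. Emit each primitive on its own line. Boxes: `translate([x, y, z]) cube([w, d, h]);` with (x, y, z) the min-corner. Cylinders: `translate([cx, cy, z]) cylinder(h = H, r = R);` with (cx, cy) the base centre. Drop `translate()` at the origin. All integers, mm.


translate([557, 281, 0]) cylinder(h = 1668, r = 162);


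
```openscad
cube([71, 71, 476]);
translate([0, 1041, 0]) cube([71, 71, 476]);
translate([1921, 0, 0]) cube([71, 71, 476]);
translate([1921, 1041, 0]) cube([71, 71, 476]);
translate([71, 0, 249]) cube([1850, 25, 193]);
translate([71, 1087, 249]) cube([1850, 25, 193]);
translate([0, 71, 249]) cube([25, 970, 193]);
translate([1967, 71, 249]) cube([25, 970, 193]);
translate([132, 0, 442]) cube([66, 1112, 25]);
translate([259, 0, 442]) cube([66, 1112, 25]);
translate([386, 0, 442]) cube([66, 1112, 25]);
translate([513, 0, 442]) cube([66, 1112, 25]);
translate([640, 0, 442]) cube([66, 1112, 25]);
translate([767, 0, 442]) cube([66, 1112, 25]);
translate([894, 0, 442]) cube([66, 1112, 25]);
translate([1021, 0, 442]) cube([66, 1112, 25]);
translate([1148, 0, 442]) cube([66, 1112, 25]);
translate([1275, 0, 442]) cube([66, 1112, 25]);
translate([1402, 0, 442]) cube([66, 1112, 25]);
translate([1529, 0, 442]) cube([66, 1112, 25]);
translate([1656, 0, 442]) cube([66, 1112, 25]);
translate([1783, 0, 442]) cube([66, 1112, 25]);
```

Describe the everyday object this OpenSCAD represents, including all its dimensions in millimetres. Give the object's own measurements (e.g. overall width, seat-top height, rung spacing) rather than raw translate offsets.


A bed frame 1992 mm long (x) by 1112 mm wide (y). Four 71×71 mm corner posts, 476 mm tall, at the corners of the footprint. Four rails of 25 mm thickness and 193 mm height run between adjacent posts with their undersides at z = 249 mm, their outer faces flush with the outside of the frame (the two x-running rails run between the posts' inner faces; the two y-running rails run between the posts' inner faces). 14 slats, each 66 mm wide (x) and 25 mm thick, lie across the top of the two x-running rails, running the full 1112 mm width of the frame in y; along x they sit between the end posts with a 61 mm gap after the −x posts and between neighbouring slats, leaving 72 mm before the +x posts.


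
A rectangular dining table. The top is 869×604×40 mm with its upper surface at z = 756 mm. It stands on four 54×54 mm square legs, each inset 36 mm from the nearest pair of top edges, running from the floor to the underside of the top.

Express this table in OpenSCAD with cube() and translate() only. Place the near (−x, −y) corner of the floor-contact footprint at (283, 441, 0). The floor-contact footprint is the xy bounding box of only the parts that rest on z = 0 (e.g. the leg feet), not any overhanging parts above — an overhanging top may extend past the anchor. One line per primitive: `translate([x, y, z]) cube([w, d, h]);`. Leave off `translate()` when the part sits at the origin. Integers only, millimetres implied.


translate([247, 405, 716]) cube([869, 604, 40]);
translate([283, 441, 0]) cube([54, 54, 716]);
translate([1026, 441, 0]) cube([54, 54, 716]);
translate([283, 919, 0]) cube([54, 54, 716]);
translate([1026, 919, 0]) cube([54, 54, 716]);


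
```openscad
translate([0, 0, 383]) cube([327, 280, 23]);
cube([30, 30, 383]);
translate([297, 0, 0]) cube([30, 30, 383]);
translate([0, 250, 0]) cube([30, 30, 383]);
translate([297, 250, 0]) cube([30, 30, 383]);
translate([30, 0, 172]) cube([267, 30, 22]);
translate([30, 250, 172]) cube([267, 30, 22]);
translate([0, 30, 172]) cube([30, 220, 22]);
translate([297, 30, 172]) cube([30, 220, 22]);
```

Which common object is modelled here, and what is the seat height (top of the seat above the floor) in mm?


A stool. The seat height is 406 mm.

A 327×280×23 slab at z = 383 on four corner posts — a stool. The seat top is 383 + 23 = 406 mm.


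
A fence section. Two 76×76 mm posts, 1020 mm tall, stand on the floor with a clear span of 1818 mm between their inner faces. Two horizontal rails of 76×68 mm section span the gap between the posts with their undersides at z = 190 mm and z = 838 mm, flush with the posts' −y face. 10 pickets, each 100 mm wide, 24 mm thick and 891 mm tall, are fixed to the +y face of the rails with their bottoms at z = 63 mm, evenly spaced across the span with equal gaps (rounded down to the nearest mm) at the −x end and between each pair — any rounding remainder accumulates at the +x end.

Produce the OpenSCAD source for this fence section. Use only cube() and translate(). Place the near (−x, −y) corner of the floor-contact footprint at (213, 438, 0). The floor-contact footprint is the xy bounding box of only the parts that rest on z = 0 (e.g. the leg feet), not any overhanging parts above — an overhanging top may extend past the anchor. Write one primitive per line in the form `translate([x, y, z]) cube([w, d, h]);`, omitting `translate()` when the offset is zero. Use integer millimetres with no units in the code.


translate([213, 438, 0]) cube([76, 76, 1020]);
translate([2107, 438, 0]) cube([76, 76, 1020]);
translate([289, 438, 190]) cube([1818, 76, 68]);
translate([289, 438, 838]) cube([1818, 76, 68]);
translate([363, 514, 63]) cube([100, 24, 891]);
translate([537, 514, 63]) cube([100, 24, 891]);
translate([711, 514, 63]) cube([100, 24, 891]);
translate([885, 514, 63]) cube([100, 24, 891]);
translate([1059, 514, 63]) cube([100, 24, 891]);
translate([1233, 514, 63]) cube([100, 24, 891]);
translate([1407, 514, 63]) cube([100, 24, 891]);
translate([1581, 514, 63]) cube([100, 24, 891]);
translate([1755, 514, 63]) cube([100, 24, 891]);
translate([1929, 514, 63]) cube([100, 24, 891]);


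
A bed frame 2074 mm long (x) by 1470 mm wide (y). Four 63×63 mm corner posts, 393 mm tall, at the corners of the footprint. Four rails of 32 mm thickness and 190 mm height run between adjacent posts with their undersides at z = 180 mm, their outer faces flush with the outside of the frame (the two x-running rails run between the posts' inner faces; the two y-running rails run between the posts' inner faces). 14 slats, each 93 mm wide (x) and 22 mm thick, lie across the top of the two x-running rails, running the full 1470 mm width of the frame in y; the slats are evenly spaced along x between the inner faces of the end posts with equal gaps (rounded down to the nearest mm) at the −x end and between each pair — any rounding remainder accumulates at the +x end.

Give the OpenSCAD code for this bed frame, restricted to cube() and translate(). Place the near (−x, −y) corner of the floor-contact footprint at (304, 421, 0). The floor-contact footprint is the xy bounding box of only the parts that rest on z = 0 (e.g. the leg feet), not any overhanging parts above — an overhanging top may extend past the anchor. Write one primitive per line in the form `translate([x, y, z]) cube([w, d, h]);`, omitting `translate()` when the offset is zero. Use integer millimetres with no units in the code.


// slat z = rail_z + rail_h = 180 + 190 = 370
// slat gap = ⌊(1948 − 14·93) / 15⌋ = 43
translate([304, 421, 0]) cube([63, 63, 393]);
translate([304, 1828, 0]) cube([63, 63, 393]);
translate([2315, 421, 0]) cube([63, 63, 393]);
translate([2315, 1828, 0]) cube([63, 63, 393]);
translate([367, 421, 180]) cube([1948, 32, 190]);
translate([367, 1859, 180]) cube([1948, 32, 190]);
translate([304, 484, 180]) cube([32, 1344, 190]);
translate([2346, 484, 180]) cube([32, 1344, 190]);
translate([410, 421, 370]) cube([93, 1470, 22]);
translate([546, 421, 370]) cube([93, 1470, 22]);
translate([682, 421, 370]) cube([93, 1470, 22]);
translate([818, 421, 370]) cube([93, 1470, 22]);
translate([954, 421, 370]) cube([93, 1470, 22]);
translate([1090, 421, 370]) cube([93, 1470, 22]);
translate([1226, 421, 370]) cube([93, 1470, 22]);
translate([1362, 421, 370]) cube([93, 1470, 22]);
translate([1498, 421, 370]) cube([93, 1470, 22]);
translate([1634, 421, 370]) cube([93, 1470, 22]);
translate([1770, 421, 370]) cube([93, 1470, 22]);
translate([1906, 421, 370]) cube([93, 1470, 22]);
translate([2042, 421, 370]) cube([93, 1470, 22]);
translate([2178, 421, 370]) cube([93, 1470, 22]);


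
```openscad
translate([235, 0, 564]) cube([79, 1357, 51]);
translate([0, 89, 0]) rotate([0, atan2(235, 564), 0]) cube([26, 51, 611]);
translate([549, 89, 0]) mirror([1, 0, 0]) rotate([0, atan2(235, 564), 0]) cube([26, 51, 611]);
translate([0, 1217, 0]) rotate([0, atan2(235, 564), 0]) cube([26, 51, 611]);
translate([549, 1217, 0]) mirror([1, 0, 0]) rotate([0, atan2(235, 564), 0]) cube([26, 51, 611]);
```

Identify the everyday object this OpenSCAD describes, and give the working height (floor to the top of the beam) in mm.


A sawhorse. The overall height is 615 mm.

A beam across two mirrored pairs of raked legs — a sawhorse. The beam's underside is at z = 564 (matching the legs' vertical rise in atan2(235, 564)) and the beam is 51 mm tall, so its top is at 564 + 51 = 615 mm. The raked legs top out at the beam's underside, so that is the highest point.


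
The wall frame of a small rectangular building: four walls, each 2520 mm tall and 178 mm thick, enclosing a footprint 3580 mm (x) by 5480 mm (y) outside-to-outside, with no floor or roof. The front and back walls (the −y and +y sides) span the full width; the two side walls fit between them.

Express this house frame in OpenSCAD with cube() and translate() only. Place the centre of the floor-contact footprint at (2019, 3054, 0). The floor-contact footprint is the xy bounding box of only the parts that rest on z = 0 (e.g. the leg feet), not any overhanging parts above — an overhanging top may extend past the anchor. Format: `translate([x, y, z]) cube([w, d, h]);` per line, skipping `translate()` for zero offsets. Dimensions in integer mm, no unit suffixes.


translate([229, 314, 0]) cube([3580, 178, 2520]);
translate([229, 5616, 0]) cube([3580, 178, 2520]);
translate([229, 492, 0]) cube([178, 5124, 2520]);
translate([3631, 492, 0]) cube([178, 5124, 2520]);
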